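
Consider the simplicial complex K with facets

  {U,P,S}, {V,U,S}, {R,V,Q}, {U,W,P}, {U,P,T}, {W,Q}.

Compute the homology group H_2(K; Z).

Take the total order P < Q < R < S < T < U < V < W on the vertex set. Then K (dimension 2) consists of the simplices:

  0-simplices (8): P, Q, R, S, T, U, V, W
  1-simplices (13): PS, PT, PU, PW, QR, QV, QW, RV, SU, SV, TU, UV, UW
  2-simplices (5): PSU, PTU, PUW, QRV, SUV

so the chain groups are C_0 ≅ Z^8, C_1 ≅ Z^13, C_2 ≅ Z^5.

Boundary ∂_1: C_1 → C_0 is given by ∂[p,q] = [q] − [p].
This gives a 8×13 integer matrix of rank 7; reducing to Smith normal form yields diagonal entries (1,1,1,1,1,1,1).

Boundary ∂_2: C_2 → C_1 sends each 2-simplex [p,q,r] to [q,r] − [p,r] + [p,q]. For instance
  ∂PSU = SU − PU + PS,
  ∂SUV = UV − SV + SU.
As a 13×5 matrix over Z this has rank 5, with invariant factors (1,1,1,1,1).

Computing H_k = (kernel of ∂_k) / (image of ∂_{k+1}):

  H_2: rank ker ∂_2 − rank ∂_3 = (5 − 5) − 0 = 0, and there is no ∂_3, so H_2 = 0.

H_2 ≅ 0.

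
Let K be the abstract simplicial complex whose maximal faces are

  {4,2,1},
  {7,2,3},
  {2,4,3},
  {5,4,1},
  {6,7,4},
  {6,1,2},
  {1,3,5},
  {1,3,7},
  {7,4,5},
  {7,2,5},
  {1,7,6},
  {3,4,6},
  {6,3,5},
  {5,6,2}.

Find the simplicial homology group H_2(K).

H_2 = Z.

Fix the vertex order 1 < 2 < 3 < 4 < 5 < 6 < 7 and write every simplex with vertices in increasing order. Then dim K = 2 and the simplices of K are:

  0-simplices (7): [1], [2], [3], [4], [5], [6], [7]
  1-simplices (21): [1,2], [1,3], [1,4], [1,5], [1,6], [1,7], [2,3], [2,4], [2,5], [2,6], [2,7], [3,4], [3,5], [3,6], [3,7], [4,5], [4,6], [4,7], [5,6], [5,7], [6,7]
  2-simplices (14): [1,2,4], [1,2,6], [1,3,5], [1,3,7], [1,4,5], [1,6,7], [2,3,4], [2,3,7], [2,5,6], [2,5,7], [3,4,6], [3,5,6], [4,5,7], [4,6,7]

Hence C_0 ≅ Z^7, C_1 ≅ Z^21, C_2 ≅ Z^14.

∂_1: C_1 → C_0 maps an edge to its endpoints' difference, ∂[p,q] = q − p. For instance
  ∂[2,6] = [6] − [2].
The resulting 7×21 matrix has rank 6, and its Smith normal form has invariant factors (1,1,1,1,1,1).

The boundary map ∂_2: C_2 → C_1 sends each 2-simplex [p,q,r] to [q,r] − [p,r] + [p,q]. For instance
  ∂[1,3,5] = [3,5] − [1,5] + [1,3],
  ∂[2,3,7] = [3,7] − [2,7] + [2,3].
This gives a 21×14 integer matrix of rank 13; reducing to Smith normal form yields diagonal entries (1,1,1,1,1,1,1,1,1,1,1,1,1).

Now H_k = ker ∂_k / im ∂_{k+1}, so:

  H_2: rank ker ∂_2 − rank ∂_3 = (14 − 13) − 0 = 1, and there is no ∂_3, so H_2 ≅ Z.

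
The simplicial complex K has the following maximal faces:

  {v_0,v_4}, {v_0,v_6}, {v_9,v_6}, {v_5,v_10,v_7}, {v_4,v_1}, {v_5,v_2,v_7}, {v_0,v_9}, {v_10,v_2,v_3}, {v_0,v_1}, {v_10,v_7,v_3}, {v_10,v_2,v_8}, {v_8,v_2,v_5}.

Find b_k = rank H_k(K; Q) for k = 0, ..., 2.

Fix the vertex order v_0 < v_1 < v_2 < v_3 < v_4 < v_5 < v_6 < v_7 < v_8 < v_9 < v_10 and write every simplex with vertices in increasing order. Then dim K = 2 and the simplices of K are:

  0-simplices (11): [v_0], [v_1], [v_2], [v_3], [v_4], [v_5], [v_6], [v_7], [v_8], [v_9], [v_10]
  1-simplices (18): (18 of them)
  2-simplices (6): [v_2,v_3,v_10], [v_2,v_5,v_7], [v_2,v_5,v_8], [v_2,v_8,v_10], [v_3,v_7,v_10], [v_5,v_7,v_10]

Hence C_0 ≅ Z^11, C_1 ≅ Z^18, C_2 ≅ Z^6.

The boundary map ∂_1: C_1 → C_0 sends each edge [p,q] (with p < q) to q − p.
This gives a 11×18 integer matrix of rank 9; reducing to Smith normal form yields diagonal entries (1,1,1,1,1,1,1,1,1).

∂_2: C_2 → C_1 maps a triangle to the signed sum of its edges. For instance
  ∂[v_2,v_5,v_7] = [v_5,v_7] − [v_2,v_7] + [v_2,v_5],
  ∂[v_2,v_5,v_8] = [v_5,v_8] − [v_2,v_8] + [v_2,v_5].
This gives a 18×6 integer matrix of rank 6; reducing to Smith normal form yields diagonal entries (1,1,1,1,1,1).

Computing H_k = (kernel of ∂_k) / (image of ∂_{k+1}):

  H_0: rank C_0 − rank ∂_1 = 11 − 9 = 2, and the invariant factors of ∂_1 are all 1, so H_0 ≅ Z^2.
  H_1: rank ker ∂_1 − rank ∂_2 = (18 − 9) − 6 = 3, and the invariant factors of ∂_2 are all 1, so H_1 ≅ Z^3.
  H_2: rank ker ∂_2 − rank ∂_3 = (6 − 6) − 0 = 0, and there is no ∂_3, so H_2 ≅ 0.

Hence the Betti numbers are b_0 = 2, b_1 = 3, b_2 = 0.

b_0 = 2, b_1 = 3, b_2 = 0.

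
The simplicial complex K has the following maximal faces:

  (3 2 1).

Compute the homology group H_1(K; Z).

Take the total order 1 < 2 < 3 on the vertex set. Then K (dimension 2) consists of the simplices:

  0-simplices (3): [1], [2], [3]
  1-simplices (3): [1,2], [1,3], [2,3]
  2-simplices (1): [1,2,3]

so the chain groups are C_0 ≅ Z^3, C_1 ≅ Z^3, C_2 ≅ Z^1.

∂_1: C_1 → C_0 is given by ∂[p,q] = [q] − [p].
The 3×3 boundary matrix has rank 2 and Smith normal form diag(1,1).

∂_2: C_2 → C_1 sends each 2-simplex [p,q,r] to [q,r] − [p,r] + [p,q]. For instance
  ∂[1,2,3] = [2,3] − [1,3] + [1,2].
This gives a 3×1 integer matrix of rank 1; reducing to Smith normal form yields diagonal entries (1).

Now H_k = ker ∂_k / im ∂_{k+1}, so:

  H_1: rank ker ∂_1 − rank ∂_2 = (3 − 2) − 1 = 0, and the invariant factors of ∂_2 are all 1, so H_1 = 0.

H_1 ≅ 0.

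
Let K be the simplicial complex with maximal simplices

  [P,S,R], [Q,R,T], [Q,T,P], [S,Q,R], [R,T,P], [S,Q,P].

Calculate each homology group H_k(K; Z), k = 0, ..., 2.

We work with the vertex ordering P < Q < R < S < T. The simplices of K, each written with vertices in increasing order, are:

  0-simplices (5): P, Q, R, S, T
  1-simplices (9): PQ, PR, PS, PT, QR, QS, QT, RS, RT
  2-simplices (6): PQS, PQT, PRS, PRT, QRS, QRT

so the chain groups are C_0 ≅ Z^5, C_1 ≅ Z^9, C_2 ≅ Z^6.

∂_1: C_1 → C_0 is given by ∂[p,q] = [q] − [p]. For instance
  ∂PS = S − P.
The 5×9 boundary matrix has rank 4 and Smith normal form diag(1,1,1,1).

The boundary map ∂_2: C_2 → C_1 maps a triangle to the signed sum of its edges. For instance
  ∂QRS = RS − QS + QR,
  ∂PQT = QT − PT + PQ.
The 9×6 boundary matrix has rank 5 and Smith normal form diag(1,1,1,1,1).

From H_k ≅ ker(∂_k) / im(∂_{k+1}) we obtain:

  H_0: rank C_0 − rank ∂_1 = 5 − 4 = 1, and the invariant factors of ∂_1 are all 1, so H_0 ≅ Z.
  H_1: rank ker ∂_1 − rank ∂_2 = (9 − 4) − 5 = 0, and the invariant factors of ∂_2 are all 1, so H_1 ≅ 0.
  H_2: rank ker ∂_2 − rank ∂_3 = (6 − 5) − 0 = 1, and there is no ∂_3, so H_2 ≅ Z.

As a check, the Euler characteristic is 5 − 9 + 6 = 2, which agrees with 1 − 0 + 1 = 2.

H_0 ≅ Z,  H_1 = 0,  H_2 ≅ Z.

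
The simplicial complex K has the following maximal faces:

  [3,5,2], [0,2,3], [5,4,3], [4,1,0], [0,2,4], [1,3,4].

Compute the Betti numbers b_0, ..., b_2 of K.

b_0 = 1, b_1 = 1, b_2 = 0.

K has 6 vertices, 12 edges, 6 triangles.
rank ∂_0 = 0, rank ∂_1 = 5 ⇒ b_0 = 6 − 0 − 5 = 1; all invariant factors of ∂_1 are 1 so no torsion. So H_0 ≅ Z.
rank ∂_1 = 5, rank ∂_2 = 6 ⇒ b_1 = 12 − 5 − 6 = 1; all invariant factors of ∂_2 are 1 so no torsion. So H_1 ≅ Z.
rank ∂_2 = 6, rank ∂_3 = 0 ⇒ b_2 = 6 − 6 − 0 = 0. So H_2 ≅ 0.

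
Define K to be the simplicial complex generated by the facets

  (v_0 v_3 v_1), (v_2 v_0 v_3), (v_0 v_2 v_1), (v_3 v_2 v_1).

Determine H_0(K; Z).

Order the vertices as v_0 < v_1 < v_2 < v_3. Listing each simplex with vertices in this order, K has dimension 2 with simplices:

  0-simplices (4): [v_0], [v_1], [v_2], [v_3]
  1-simplices (6): [v_0,v_1], [v_0,v_2], [v_0,v_3], [v_1,v_2], [v_1,v_3], [v_2,v_3]
  2-simplices (4): [v_0,v_1,v_2], [v_0,v_1,v_3], [v_0,v_2,v_3], [v_1,v_2,v_3]

Hence C_0 ≅ Z^4, C_1 ≅ Z^6, C_2 ≅ Z^4.

Boundary ∂_1: C_1 → C_0 sends each edge [p,q] (with p < q) to q − p.
As a 4×6 matrix over Z this has rank 3, with invariant factors (1,1,1).

Boundary ∂_2: C_2 → C_1 acts by ∂[p,q,r] = [q,r] − [p,r] + [p,q]. For instance
  ∂[v_0,v_1,v_2] = [v_1,v_2] − [v_0,v_2] + [v_0,v_1],
  ∂[v_0,v_2,v_3] = [v_2,v_3] − [v_0,v_3] + [v_0,v_2].
The 6×4 boundary matrix has rank 3 and Smith normal form diag(1,1,1).

Reading off H_k = ker ∂_k / im ∂_{k+1}:

  H_0: rank C_0 − rank ∂_1 = 4 − 3 = 1, and the invariant factors of ∂_1 are all 1, so H_0 ≅ Z.

H_0 = Z.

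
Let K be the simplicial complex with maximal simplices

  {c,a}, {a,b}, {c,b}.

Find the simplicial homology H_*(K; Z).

H_0 = Z,  H_1 = Z.

Take the total order a < b < c on the vertex set. Then K (dimension 1) consists of the simplices:

  0-simplices (3): a, b, c
  1-simplices (3): ab, ac, bc

Hence C_0 ≅ Z^3, C_1 ≅ Z^3.

∂_1: C_1 → C_0 maps an edge to its endpoints' difference, ∂[p,q] = q − p.
This gives a 3×3 integer matrix of rank 2; reducing to Smith normal form yields diagonal entries (1,1).

Now H_k = ker ∂_k / im ∂_{k+1}, so:

  H_0: rank C_0 − rank ∂_1 = 3 − 2 = 1, and the invariant factors of ∂_1 are all 1, so H_0 ≅ Z.
  H_1: rank ker ∂_1 − rank ∂_2 = (3 − 2) − 0 = 1, and there is no ∂_2, so H_1 ≅ Z.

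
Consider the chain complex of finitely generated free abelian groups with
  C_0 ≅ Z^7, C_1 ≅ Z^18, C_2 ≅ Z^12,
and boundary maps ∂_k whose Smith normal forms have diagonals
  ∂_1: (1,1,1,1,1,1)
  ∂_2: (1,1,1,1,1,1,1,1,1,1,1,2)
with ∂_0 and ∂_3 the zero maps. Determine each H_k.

H_0 = Z,  H_1 = Z/2,  H_2 = 0.

H_0: b_0 = 7 − 0 − 6 = 1; torsion from ∂_1 factors > 1: none. So H_0 = Z.
H_1: b_1 = 18 − 6 − 12 = 0; torsion from ∂_2 factors > 1: [2]. So H_1 = Z/2.
H_2: b_2 = 12 − 12 − 0 = 0; torsion from ∂_3 factors > 1: none. So H_2 = 0.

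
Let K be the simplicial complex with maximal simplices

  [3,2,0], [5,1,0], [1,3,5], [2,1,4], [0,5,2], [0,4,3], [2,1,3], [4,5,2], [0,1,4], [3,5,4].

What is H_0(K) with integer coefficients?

H_0 ≅ Z.

Fix the vertex order 0 < 1 < 2 < 3 < 4 < 5 and write every simplex with vertices in increasing order. Then dim K = 2 and the simplices of K are:

  0-simplices (6): [0], [1], [2], [3], [4], [5]
  1-simplices (15): [0,1], [0,2], [0,3], [0,4], [0,5], [1,2], [1,3], [1,4], [1,5], [2,3], [2,4], [2,5], [3,4], [3,5], [4,5]
  2-simplices (10): [0,1,4], [0,1,5], [0,2,3], [0,2,5], [0,3,4], [1,2,3], [1,2,4], [1,3,5], [2,4,5], [3,4,5]

so the chain groups are C_0 ≅ Z^6, C_1 ≅ Z^15, C_2 ≅ Z^10.

∂_1: C_1 → C_0 is given by ∂[p,q] = [q] − [p].
As a 6×15 matrix over Z this has rank 5, with invariant factors (1,1,1,1,1).

∂_2: C_2 → C_1 acts by ∂[p,q,r] = [q,r] − [p,r] + [p,q]. For instance
  ∂[3,4,5] = [4,5] − [3,5] + [3,4],
  ∂[0,2,3] = [2,3] − [0,3] + [0,2].
The 15×10 boundary matrix has rank 10 and Smith normal form diag(1,1,1,1,1,1,1,1,1,2).

From H_k ≅ ker(∂_k) / im(∂_{k+1}) we obtain:

  H_0: rank C_0 − rank ∂_1 = 6 − 5 = 1, and the invariant factors of ∂_1 are all 1, so H_0 ≅ Z.

(K is a triangulation of the real projective plane RP^2.)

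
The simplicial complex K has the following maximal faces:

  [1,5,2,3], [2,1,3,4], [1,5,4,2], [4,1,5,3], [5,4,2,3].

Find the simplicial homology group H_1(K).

We work with the vertex ordering 1 < 2 < 3 < 4 < 5. The simplices of K, each written with vertices in increasing order, are:

  0-simplices (5): [1], [2], [3], [4], [5]
  1-simplices (10): [1,2], [1,3], [1,4], [1,5], [2,3], [2,4], [2,5], [3,4], [3,5], [4,5]
  2-simplices (10): [1,2,3], [1,2,4], [1,2,5], [1,3,4], [1,3,5], [1,4,5], [2,3,4], [2,3,5], [2,4,5], [3,4,5]
  3-simplices (5): [1,2,3,4], [1,2,3,5], [1,2,4,5], [1,3,4,5], [2,3,4,5]

Hence C_0 ≅ Z^5, C_1 ≅ Z^10, C_2 ≅ Z^10, C_3 ≅ Z^5.

Boundary ∂_1: C_1 → C_0 sends each edge [p,q] (with p < q) to q − p.
As a 5×10 matrix over Z this has rank 4, with invariant factors (1,1,1,1).

The boundary map ∂_2: C_2 → C_1 acts by ∂[p,q,r] = [q,r] − [p,r] + [p,q]. For instance
  ∂[2,3,4] = [3,4] − [2,4] + [2,3],
  ∂[1,2,3] = [2,3] − [1,3] + [1,2].
This gives a 10×10 integer matrix of rank 6; reducing to Smith normal form yields diagonal entries (1,1,1,1,1,1).

The boundary map ∂_3: C_3 → C_2 sends each 3-simplex σ to the alternating sum Σ_i (−1)^i (σ with its i-th vertex removed). For instance
  ∂[1,2,4,5] = [2,4,5] − [1,4,5] + [1,2,5] − [1,2,4],
  ∂[1,2,3,4] = [2,3,4] − [1,3,4] + [1,2,4] − [1,2,3].
As a 10×5 matrix over Z this has rank 4, with invariant factors (1,1,1,1).

Now H_k = ker ∂_k / im ∂_{k+1}, so:

  H_1: rank ker ∂_1 − rank ∂_2 = (10 − 4) − 6 = 0, and the invariant factors of ∂_2 are all 1, so H_1 ≅ 0.

H_1 ≅ 0.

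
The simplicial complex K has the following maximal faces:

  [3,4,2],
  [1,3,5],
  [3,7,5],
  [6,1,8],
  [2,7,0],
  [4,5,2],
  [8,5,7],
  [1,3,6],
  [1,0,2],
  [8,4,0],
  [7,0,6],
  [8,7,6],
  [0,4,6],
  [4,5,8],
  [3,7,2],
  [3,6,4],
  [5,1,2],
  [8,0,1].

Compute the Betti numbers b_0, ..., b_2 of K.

We work with the vertex ordering 0 < 1 < 2 < 3 < 4 < 5 < 6 < 7 < 8. The simplices of K, each written with vertices in increasing order, are:

  0-simplices (9): [0], [1], [2], [3], [4], [5], [6], [7], [8]
  1-simplices (27): (27 of them)
  2-simplices (18): [0,1,2], [0,1,8], [0,2,7], [0,4,6], [0,4,8], [0,6,7], [1,2,5], [1,3,5], [1,3,6], [1,6,8], [2,3,4], [2,3,7], [2,4,5], [3,4,6], [3,5,7], [4,5,8], [5,7,8], [6,7,8]

giving chain groups C_0 ≅ Z^9, C_1 ≅ Z^27, C_2 ≅ Z^18.

The boundary map ∂_1: C_1 → C_0 maps an edge to its endpoints' difference, ∂[p,q] = q − p.
As a 9×27 matrix over Z this has rank 8, with invariant factors (1,1,1,1,1,1,1,1).

Boundary ∂_2: C_2 → C_1 acts by ∂[p,q,r] = [q,r] − [p,r] + [p,q]. For instance
  ∂[1,6,8] = [6,8] − [1,8] + [1,6],
  ∂[3,5,7] = [5,7] − [3,7] + [3,5].
The 27×18 boundary matrix has rank 18 and Smith normal form diag(1,1,1,1,1,1,1,1,1,1,1,1,1,1,1,1,1,2).

Now H_k = ker ∂_k / im ∂_{k+1}, so:

  H_0: rank C_0 − rank ∂_1 = 9 − 8 = 1, and the invariant factors of ∂_1 are all 1, so H_0 = Z.
  H_1: rank ker ∂_1 − rank ∂_2 = (27 − 8) − 18 = 1, and ∂_2 has invariant factor 2 > 1, so H_1 = Z ⊕ Z/2Z.
  H_2: rank ker ∂_2 − rank ∂_3 = (18 − 18) − 0 = 0, and there is no ∂_3, so H_2 = 0.

(K is a triangulation of the Klein bottle.)

Hence the Betti numbers are b_0 = 1, b_1 = 1, b_2 = 0.

b_0 = 1, b_1 = 1, b_2 = 0.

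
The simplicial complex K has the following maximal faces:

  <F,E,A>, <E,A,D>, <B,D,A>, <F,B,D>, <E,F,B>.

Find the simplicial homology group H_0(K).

K has 5 vertices, 10 edges, 5 triangles.
rank ∂_0 = 0, rank ∂_1 = 4 ⇒ b_0 = 5 − 0 − 4 = 1; all invariant factors of ∂_1 are 1 so no torsion. So H_0 = Z.

H_0 ≅ Z.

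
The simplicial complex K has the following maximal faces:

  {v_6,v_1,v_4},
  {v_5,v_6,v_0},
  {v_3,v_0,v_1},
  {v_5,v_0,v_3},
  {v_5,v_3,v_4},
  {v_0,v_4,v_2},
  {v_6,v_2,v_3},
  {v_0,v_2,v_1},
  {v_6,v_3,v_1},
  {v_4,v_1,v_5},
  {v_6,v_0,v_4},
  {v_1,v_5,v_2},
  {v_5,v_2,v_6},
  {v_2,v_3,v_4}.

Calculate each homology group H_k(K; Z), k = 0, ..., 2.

We work with the vertex ordering v_0 < v_1 < v_2 < v_3 < v_4 < v_5 < v_6. The simplices of K, each written with vertices in increasing order, are:

  0-simplices (7): [v_0], [v_1], [v_2], [v_3], [v_4], [v_5], [v_6]
  1-simplices (21): (21 of them)
  2-simplices (14): (14 of them)

so the chain groups are C_0 ≅ Z^7, C_1 ≅ Z^21, C_2 ≅ Z^14.

The boundary map ∂_1: C_1 → C_0 is given by ∂[p,q] = [q] − [p].
This gives a 7×21 integer matrix of rank 6; reducing to Smith normal form yields diagonal entries (1,1,1,1,1,1).

Boundary ∂_2: C_2 → C_1 maps a triangle to the signed sum of its edges. For instance
  ∂[v_3,v_4,v_5] = [v_4,v_5] − [v_3,v_5] + [v_3,v_4],
  ∂[v_2,v_3,v_6] = [v_3,v_6] − [v_2,v_6] + [v_2,v_3].
This gives a 21×14 integer matrix of rank 13; reducing to Smith normal form yields diagonal entries (1,1,1,1,1,1,1,1,1,1,1,1,1).

Now H_k = ker ∂_k / im ∂_{k+1}, so:

  H_0: rank C_0 − rank ∂_1 = 7 − 6 = 1, and the invariant factors of ∂_1 are all 1, so H_0 ≅ Z.
  H_1: rank ker ∂_1 − rank ∂_2 = (21 − 6) − 13 = 2, and the invariant factors of ∂_2 are all 1, so H_1 ≅ Z^2.
  H_2: rank ker ∂_2 − rank ∂_3 = (14 − 13) − 0 = 1, and there is no ∂_3, so H_2 ≅ Z.

(K is a triangulation of the torus T^2.)

H_0 ≅ Z,  H_1 ≅ Z^2,  H_2 ≅ Z.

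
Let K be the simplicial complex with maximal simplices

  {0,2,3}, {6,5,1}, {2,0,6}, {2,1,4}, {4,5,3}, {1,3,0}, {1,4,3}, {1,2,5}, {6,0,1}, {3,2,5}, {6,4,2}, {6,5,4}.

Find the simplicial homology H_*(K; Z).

Order the vertices as 0 < 1 < 2 < 3 < 4 < 5 < 6. Listing each simplex with vertices in this order, K has dimension 2 with simplices:

  0-simplices (7): [0], [1], [2], [3], [4], [5], [6]
  1-simplices (18): [0,1], [0,2], [0,3], [0,6], [1,2], [1,3], [1,4], [1,5], [1,6], [2,3], [2,4], [2,5], [2,6], [3,4], [3,5], [4,5], [4,6], [5,6]
  2-simplices (12): [0,1,3], [0,1,6], [0,2,3], [0,2,6], [1,2,4], [1,2,5], [1,3,4], [1,5,6], [2,3,5], [2,4,6], [3,4,5], [4,5,6]

so the chain groups are C_0 ≅ Z^7, C_1 ≅ Z^18, C_2 ≅ Z^12.

The boundary map ∂_1: C_1 → C_0 maps an edge to its endpoints' difference, ∂[p,q] = q − p.
As a 7×18 matrix over Z this has rank 6, with invariant factors (1,1,1,1,1,1).

∂_2: C_2 → C_1 maps a triangle to the signed sum of its edges. For instance
  ∂[1,5,6] = [5,6] − [1,6] + [1,5],
  ∂[2,3,5] = [3,5] − [2,5] + [2,3].
As a 18×12 matrix over Z this has rank 12, with invariant factors (1,1,1,1,1,1,1,1,1,1,1,2).

Now H_k = ker ∂_k / im ∂_{k+1}, so:

  H_0: rank C_0 − rank ∂_1 = 7 − 6 = 1, and the invariant factors of ∂_1 are all 1, so H_0 = Z.
  H_1: rank ker ∂_1 − rank ∂_2 = (18 − 6) − 12 = 0, and ∂_2 has invariant factor 2 > 1, so H_1 = Z/2.
  H_2: rank ker ∂_2 − rank ∂_3 = (12 − 12) − 0 = 0, and there is no ∂_3, so H_2 = 0.

As a check, the Euler characteristic is 7 − 18 + 12 = 1, which agrees with 1 − 0 + 0 = 1.

H_0 ≅ Z,  H_1 ≅ Z/2,  H_2 = 0.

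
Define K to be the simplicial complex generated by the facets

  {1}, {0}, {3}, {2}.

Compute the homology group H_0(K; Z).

H_0 ≅ Z^4.

Order the vertices as 0 < 1 < 2 < 3. Listing each simplex with vertices in this order, K has dimension 0 with simplices:

  0-simplices (4): [0], [1], [2], [3]

so the chain groups are C_0 ≅ Z^4.

Computing H_k = (kernel of ∂_k) / (image of ∂_{k+1}):

  H_0: rank C_0 − rank ∂_1 = 4 − 0 = 4, and there is no ∂_1, so H_0 = Z^4.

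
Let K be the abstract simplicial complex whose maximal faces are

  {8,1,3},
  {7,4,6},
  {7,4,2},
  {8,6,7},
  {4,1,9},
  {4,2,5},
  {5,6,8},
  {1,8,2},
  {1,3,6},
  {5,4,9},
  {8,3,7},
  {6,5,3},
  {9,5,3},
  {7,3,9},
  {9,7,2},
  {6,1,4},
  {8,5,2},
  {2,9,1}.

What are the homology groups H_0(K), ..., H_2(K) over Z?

K has 9 vertices, 27 edges, 18 triangles.
rank ∂_0 = 0, rank ∂_1 = 8 ⇒ b_0 = 9 − 0 − 8 = 1; all invariant factors of ∂_1 are 1 so no torsion. So H_0 ≅ Z.
rank ∂_1 = 8, rank ∂_2 = 18 ⇒ b_1 = 27 − 8 − 18 = 1; ∂_2 has invariant factor(s) [2] giving torsion. So H_1 ≅ Z ⊕ Z/2Z.
rank ∂_2 = 18, rank ∂_3 = 0 ⇒ b_2 = 18 − 18 − 0 = 0. So H_2 ≅ 0.

H_0 ≅ Z,  H_1 ≅ Z ⊕ Z/2Z,  H_2 = 0.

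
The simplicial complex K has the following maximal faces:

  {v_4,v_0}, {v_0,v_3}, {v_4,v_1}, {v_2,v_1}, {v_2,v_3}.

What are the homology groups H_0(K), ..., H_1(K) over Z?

H_0 ≅ Z,  H_1 ≅ Z.

We work with the vertex ordering v_0 < v_1 < v_2 < v_3 < v_4. The simplices of K, each written with vertices in increasing order, are:

  0-simplices (5): [v_0], [v_1], [v_2], [v_3], [v_4]
  1-simplices (5): [v_0,v_3], [v_0,v_4], [v_1,v_2], [v_1,v_4], [v_2,v_3]

giving chain groups C_0 ≅ Z^5, C_1 ≅ Z^5.

∂_1: C_1 → C_0 is given by ∂[p,q] = [q] − [p]. For instance
  ∂[v_1,v_4] = [v_4] − [v_1].
The 5×5 boundary matrix has rank 4 and Smith normal form diag(1,1,1,1).

Computing H_k = (kernel of ∂_k) / (image of ∂_{k+1}):

  H_0: rank C_0 − rank ∂_1 = 5 − 4 = 1, and the invariant factors of ∂_1 are all 1, so H_0 = Z.
  H_1: rank ker ∂_1 − rank ∂_2 = (5 − 4) − 0 = 1, and there is no ∂_2, so H_1 = Z.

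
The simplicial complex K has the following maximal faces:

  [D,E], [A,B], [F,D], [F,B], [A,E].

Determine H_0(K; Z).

Order the vertices as A < B < D < E < F. Listing each simplex with vertices in this order, K has dimension 1 with simplices:

  0-simplices (5): A, B, D, E, F
  1-simplices (5): AB, AE, BF, DE, DF

giving chain groups C_0 ≅ Z^5, C_1 ≅ Z^5.

∂_1: C_1 → C_0 sends each edge [p,q] (with p < q) to q − p.
The 5×5 boundary matrix has rank 4 and Smith normal form diag(1,1,1,1).

Now H_k = ker ∂_k / im ∂_{k+1}, so:

  H_0: rank C_0 − rank ∂_1 = 5 − 4 = 1, and the invariant factors of ∂_1 are all 1, so H_0 = Z.

H_0 ≅ Z.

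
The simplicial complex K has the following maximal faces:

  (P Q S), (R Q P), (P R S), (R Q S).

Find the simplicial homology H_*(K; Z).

We work with the vertex ordering P < Q < R < S. The simplices of K, each written with vertices in increasing order, are:

  0-simplices (4): P, Q, R, S
  1-simplices (6): PQ, PR, PS, QR, QS, RS
  2-simplices (4): PQR, PQS, PRS, QRS

giving chain groups C_0 ≅ Z^4, C_1 ≅ Z^6, C_2 ≅ Z^4.

Boundary ∂_1: C_1 → C_0 is given by ∂[p,q] = [q] − [p]. For instance
  ∂PQ = Q − P.
This gives a 4×6 integer matrix of rank 3; reducing to Smith normal form yields diagonal entries (1,1,1).

Boundary ∂_2: C_2 → C_1 maps a triangle to the signed sum of its edges. For instance
  ∂PQR = QR − PR + PQ,
  ∂PQS = QS − PS + PQ.
As a 6×4 matrix over Z this has rank 3, with invariant factors (1,1,1).

From H_k ≅ ker(∂_k) / im(∂_{k+1}) we obtain:

  H_0: rank C_0 − rank ∂_1 = 4 − 3 = 1, and the invariant factors of ∂_1 are all 1, so H_0 ≅ Z.
  H_1: rank ker ∂_1 − rank ∂_2 = (6 − 3) − 3 = 0, and the invariant factors of ∂_2 are all 1, so H_1 ≅ 0.
  H_2: rank ker ∂_2 − rank ∂_3 = (4 − 3) − 0 = 1, and there is no ∂_3, so H_2 ≅ Z.

As a check, the Euler characteristic is 4 − 6 + 4 = 2, which agrees with 1 − 0 + 1 = 2.

H_0 = Z,  H_1 = 0,  H_2 = Z.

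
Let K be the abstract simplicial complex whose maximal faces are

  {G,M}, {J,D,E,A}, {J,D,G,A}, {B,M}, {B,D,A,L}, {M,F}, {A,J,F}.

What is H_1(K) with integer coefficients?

H_1 ≅ Z^2.

Order the vertices as A < B < D < E < F < G < J < L < M. Listing each simplex with vertices in this order, K has dimension 3 with simplices:

  0-simplices (9): A, B, D, E, F, G, J, L, M
  1-simplices (19): AB, AD, AE, AF, AG, AJ, AL, BD, BL, BM, DE, DG, DJ, DL, EJ, FJ, FM, GJ, GM
  2-simplices (12): ABD, ABL, ADE, ADG, ADJ, ADL, AEJ, AFJ, AGJ, BDL, DEJ, DGJ
  3-simplices (3): ABDL, ADEJ, ADGJ

so the chain groups are C_0 ≅ Z^9, C_1 ≅ Z^19, C_2 ≅ Z^12, C_3 ≅ Z^3.

∂_1: C_1 → C_0 is given by ∂[p,q] = [q] − [p].
This gives a 9×19 integer matrix of rank 8; reducing to Smith normal form yields diagonal entries (1,1,1,1,1,1,1,1).

∂_2: C_2 → C_1 sends each 2-simplex [p,q,r] to [q,r] − [p,r] + [p,q]. For instance
  ∂DEJ = EJ − DJ + DE,
  ∂AGJ = GJ − AJ + AG.
The 19×12 boundary matrix has rank 9 and Smith normal form diag(1,1,1,1,1,1,1,1,1).

∂_3: C_3 → C_2 sends each 3-simplex σ to the alternating sum Σ_i (−1)^i (σ with its i-th vertex removed). For instance
  ∂ADEJ = DEJ − AEJ + ADJ − ADE,
  ∂ADGJ = DGJ − AGJ + ADJ − ADG.
This gives a 12×3 integer matrix of rank 3; reducing to Smith normal form yields diagonal entries (1,1,1).

From H_k ≅ ker(∂_k) / im(∂_{k+1}) we obtain:

  H_1: rank ker ∂_1 − rank ∂_2 = (19 − 8) − 9 = 2, and the invariant factors of ∂_2 are all 1, so H_1 ≅ Z^2.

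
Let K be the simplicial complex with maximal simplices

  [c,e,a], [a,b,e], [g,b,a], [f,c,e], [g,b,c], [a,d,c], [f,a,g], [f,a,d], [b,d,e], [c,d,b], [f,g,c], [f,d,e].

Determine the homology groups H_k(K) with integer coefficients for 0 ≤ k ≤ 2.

H_0 ≅ Z,  H_1 ≅ Z/2,  H_2 = 0.

Fix the vertex order a < b < c < d < e < f < g and write every simplex with vertices in increasing order. Then dim K = 2 and the simplices of K are:

  0-simplices (7): a, b, c, d, e, f, g
  1-simplices (18): ab, ac, ad, ae, af, ag, bc, bd, be, bg, cd, ce, cf, cg, de, df, ef, fg
  2-simplices (12): abe, abg, acd, ace, adf, afg, bcd, bcg, bde, cef, cfg, def

so the chain groups are C_0 ≅ Z^7, C_1 ≅ Z^18, C_2 ≅ Z^12.

Boundary ∂_1: C_1 → C_0 maps an edge to its endpoints' difference, ∂[p,q] = q − p. For instance
  ∂ag = g − a.
The resulting 7×18 matrix has rank 6, and its Smith normal form has invariant factors (1,1,1,1,1,1).

Boundary ∂_2: C_2 → C_1 acts by ∂[p,q,r] = [q,r] − [p,r] + [p,q]. For instance
  ∂ace = ce − ae + ac,
  ∂abe = be − ae + ab.
As a 18×12 matrix over Z this has rank 12, with invariant factors (1,1,1,1,1,1,1,1,1,1,1,2).

Now H_k = ker ∂_k / im ∂_{k+1}, so:

  H_0: rank C_0 − rank ∂_1 = 7 − 6 = 1, and the invariant factors of ∂_1 are all 1, so H_0 = Z.
  H_1: rank ker ∂_1 − rank ∂_2 = (18 − 6) − 12 = 0, and ∂_2 has invariant factor 2 > 1, so H_1 = Z/2.
  H_2: rank ker ∂_2 − rank ∂_3 = (12 − 12) − 0 = 0, and there is no ∂_3, so H_2 = 0.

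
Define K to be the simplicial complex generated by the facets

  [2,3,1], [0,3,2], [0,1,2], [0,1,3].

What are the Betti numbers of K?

We work with the vertex ordering 0 < 1 < 2 < 3. The simplices of K, each written with vertices in increasing order, are:

  0-simplices (4): [0], [1], [2], [3]
  1-simplices (6): [0,1], [0,2], [0,3], [1,2], [1,3], [2,3]
  2-simplices (4): [0,1,2], [0,1,3], [0,2,3], [1,2,3]

so the chain groups are C_0 ≅ Z^4, C_1 ≅ Z^6, C_2 ≅ Z^4.

Boundary ∂_1: C_1 → C_0 maps an edge to its endpoints' difference, ∂[p,q] = q − p.
The resulting 4×6 matrix has rank 3, and its Smith normal form has invariant factors (1,1,1).

Boundary ∂_2: C_2 → C_1 acts by ∂[p,q,r] = [q,r] − [p,r] + [p,q]. For instance
  ∂[1,2,3] = [2,3] − [1,3] + [1,2],
  ∂[0,2,3] = [2,3] − [0,3] + [0,2].
This gives a 6×4 integer matrix of rank 3; reducing to Smith normal form yields diagonal entries (1,1,1).

Computing H_k = (kernel of ∂_k) / (image of ∂_{k+1}):

  H_0: rank C_0 − rank ∂_1 = 4 − 3 = 1, and the invariant factors of ∂_1 are all 1, so H_0 = Z.
  H_1: rank ker ∂_1 − rank ∂_2 = (6 − 3) − 3 = 0, and the invariant factors of ∂_2 are all 1, so H_1 = 0.
  H_2: rank ker ∂_2 − rank ∂_3 = (4 − 3) − 0 = 1, and there is no ∂_3, so H_2 = Z.

Hence the Betti numbers are b_0 = 1, b_1 = 0, b_2 = 1.

b_0 = 1, b_1 = 0, b_2 = 1.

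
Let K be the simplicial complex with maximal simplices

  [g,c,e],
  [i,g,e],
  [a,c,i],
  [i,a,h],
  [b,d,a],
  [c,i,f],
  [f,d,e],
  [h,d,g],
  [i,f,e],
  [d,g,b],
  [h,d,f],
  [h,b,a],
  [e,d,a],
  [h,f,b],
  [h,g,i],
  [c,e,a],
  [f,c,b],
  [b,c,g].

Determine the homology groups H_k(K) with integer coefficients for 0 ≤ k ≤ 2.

H_0 = Z,  H_1 = Z ⊕ Z/2,  H_2 = 0.

K has 9 vertices, 27 edges, 18 triangles.
rank ∂_0 = 0, rank ∂_1 = 8 ⇒ b_0 = 9 − 0 − 8 = 1; all invariant factors of ∂_1 are 1 so no torsion. So H_0 ≅ Z.
rank ∂_1 = 8, rank ∂_2 = 18 ⇒ b_1 = 27 − 8 − 18 = 1; ∂_2 has invariant factor(s) [2] giving torsion. So H_1 ≅ Z ⊕ Z/2.
rank ∂_2 = 18, rank ∂_3 = 0 ⇒ b_2 = 18 − 18 − 0 = 0. So H_2 ≅ 0.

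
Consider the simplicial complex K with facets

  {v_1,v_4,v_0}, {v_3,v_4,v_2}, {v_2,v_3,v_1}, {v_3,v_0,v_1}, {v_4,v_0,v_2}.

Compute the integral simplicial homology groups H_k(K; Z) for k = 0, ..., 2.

H_0 ≅ Z,  H_1 ≅ Z,  H_2 = 0.

Order the vertices as v_0 < v_1 < v_2 < v_3 < v_4. Listing each simplex with vertices in this order, K has dimension 2 with simplices:

  0-simplices (5): [v_0], [v_1], [v_2], [v_3], [v_4]
  1-simplices (10): [v_0,v_1], [v_0,v_2], [v_0,v_3], [v_0,v_4], [v_1,v_2], [v_1,v_3], [v_1,v_4], [v_2,v_3], [v_2,v_4], [v_3,v_4]
  2-simplices (5): [v_0,v_1,v_3], [v_0,v_1,v_4], [v_0,v_2,v_4], [v_1,v_2,v_3], [v_2,v_3,v_4]

Hence C_0 ≅ Z^5, C_1 ≅ Z^10, C_2 ≅ Z^5.

The boundary map ∂_1: C_1 → C_0 sends each edge [p,q] (with p < q) to q − p. For instance
  ∂[v_1,v_4] = [v_4] − [v_1].
As a 5×10 matrix over Z this has rank 4, with invariant factors (1,1,1,1).

The boundary map ∂_2: C_2 → C_1 sends each 2-simplex [p,q,r] to [q,r] − [p,r] + [p,q]. For instance
  ∂[v_0,v_2,v_4] = [v_2,v_4] − [v_0,v_4] + [v_0,v_2],
  ∂[v_2,v_3,v_4] = [v_3,v_4] − [v_2,v_4] + [v_2,v_3].
As a 10×5 matrix over Z this has rank 5, with invariant factors (1,1,1,1,1).

From H_k ≅ ker(∂_k) / im(∂_{k+1}) we obtain:

  H_0: rank C_0 − rank ∂_1 = 5 − 4 = 1, and the invariant factors of ∂_1 are all 1, so H_0 ≅ Z.
  H_1: rank ker ∂_1 − rank ∂_2 = (10 − 4) − 5 = 1, and the invariant factors of ∂_2 are all 1, so H_1 ≅ Z.
  H_2: rank ker ∂_2 − rank ∂_3 = (5 − 5) − 0 = 0, and there is no ∂_3, so H_2 ≅ 0.

(K is a triangulation of the Möbius band.)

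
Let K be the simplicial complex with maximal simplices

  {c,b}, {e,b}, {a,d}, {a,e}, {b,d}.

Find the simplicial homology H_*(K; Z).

Take the total order a < b < c < d < e on the vertex set. Then K (dimension 1) consists of the simplices:

  0-simplices (5): a, b, c, d, e
  1-simplices (5): ad, ae, bc, bd, be

so the chain groups are C_0 ≅ Z^5, C_1 ≅ Z^5.

The boundary map ∂_1: C_1 → C_0 maps an edge to its endpoints' difference, ∂[p,q] = q − p. For instance
  ∂ae = e − a.
The 5×5 boundary matrix has rank 4 and Smith normal form diag(1,1,1,1).

Computing H_k = (kernel of ∂_k) / (image of ∂_{k+1}):

  H_0: rank C_0 − rank ∂_1 = 5 − 4 = 1, and the invariant factors of ∂_1 are all 1, so H_0 ≅ Z.
  H_1: rank ker ∂_1 − rank ∂_2 = (5 − 4) − 0 = 1, and there is no ∂_2, so H_1 ≅ Z.

As a check, the Euler characteristic is 5 − 5 = 0, which agrees with 1 − 1 = 0.

H_0 = Z,  H_1 = Z.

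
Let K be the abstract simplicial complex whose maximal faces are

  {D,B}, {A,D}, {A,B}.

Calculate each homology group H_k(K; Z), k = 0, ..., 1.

Order the vertices as A < B < D. Listing each simplex with vertices in this order, K has dimension 1 with simplices:

  0-simplices (3): A, B, D
  1-simplices (3): AB, AD, BD

so the chain groups are C_0 ≅ Z^3, C_1 ≅ Z^3.

The boundary map ∂_1: C_1 → C_0 sends each edge [p,q] (with p < q) to q − p.
The resulting 3×3 matrix has rank 2, and its Smith normal form has invariant factors (1,1).

Reading off H_k = ker ∂_k / im ∂_{k+1}:

  H_0: rank C_0 − rank ∂_1 = 3 − 2 = 1, and the invariant factors of ∂_1 are all 1, so H_0 = Z.
  H_1: rank ker ∂_1 − rank ∂_2 = (3 − 2) − 0 = 1, and there is no ∂_2, so H_1 = Z.

(K is a triangulation of the circle S^1.)

H_0 ≅ Z,  H_1 ≅ Z.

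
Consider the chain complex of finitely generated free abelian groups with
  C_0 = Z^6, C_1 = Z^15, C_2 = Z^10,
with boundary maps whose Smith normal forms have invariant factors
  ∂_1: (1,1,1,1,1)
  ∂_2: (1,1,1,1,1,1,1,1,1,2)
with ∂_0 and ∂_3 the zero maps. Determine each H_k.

H_0 ≅ Z,  H_1 ≅ Z/2,  H_2 = 0.

H_0: b_0 = 6 − 0 − 5 = 1; torsion from ∂_1 factors > 1: none. So H_0 ≅ Z.
H_1: b_1 = 15 − 5 − 10 = 0; torsion from ∂_2 factors > 1: [2]. So H_1 ≅ Z/2.
H_2: b_2 = 10 − 10 − 0 = 0; torsion from ∂_3 factors > 1: none. So H_2 ≅ 0.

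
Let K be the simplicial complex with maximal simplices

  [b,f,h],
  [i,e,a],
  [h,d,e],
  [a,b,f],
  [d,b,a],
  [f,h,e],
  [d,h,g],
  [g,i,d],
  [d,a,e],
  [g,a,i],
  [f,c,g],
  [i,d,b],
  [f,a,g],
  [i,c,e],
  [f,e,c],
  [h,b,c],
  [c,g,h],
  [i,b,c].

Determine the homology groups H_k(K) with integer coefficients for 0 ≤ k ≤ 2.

Take the total order a < b < c < d < e < f < g < h < i on the vertex set. Then K (dimension 2) consists of the simplices:

  0-simplices (9): a, b, c, d, e, f, g, h, i
  1-simplices (27): ab, ad, ae, af, ag, ai, bc, bd, bf, bh, bi, ce, cf, cg, ch, ci, de, dg, dh, di, ef, eh, ei, fg, fh, gh, gi
  2-simplices (18): abd, abf, ade, aei, afg, agi, bch, bci, bdi, bfh, cef, cei, cfg, cgh, deh, dgh, dgi, efh

so the chain groups are C_0 ≅ Z^9, C_1 ≅ Z^27, C_2 ≅ Z^18.

∂_1: C_1 → C_0 maps an edge to its endpoints' difference, ∂[p,q] = q − p. For instance
  ∂gi = i − g.
This gives a 9×27 integer matrix of rank 8; reducing to Smith normal form yields diagonal entries (1,1,1,1,1,1,1,1).

∂_2: C_2 → C_1 maps a triangle to the signed sum of its edges. For instance
  ∂efh = fh − eh + ef,
  ∂cef = ef − cf + ce.
As a 27×18 matrix over Z this has rank 18, with invariant factors (1,1,1,1,1,1,1,1,1,1,1,1,1,1,1,1,1,2).

Computing H_k = (kernel of ∂_k) / (image of ∂_{k+1}):

  H_0: rank C_0 − rank ∂_1 = 9 − 8 = 1, and the invariant factors of ∂_1 are all 1, so H_0 = Z.
  H_1: rank ker ∂_1 − rank ∂_2 = (27 − 8) − 18 = 1, and ∂_2 has invariant factor 2 > 1, so H_1 = Z ⊕ Z_2.
  H_2: rank ker ∂_2 − rank ∂_3 = (18 − 18) − 0 = 0, and there is no ∂_3, so H_2 = 0.

H_0 = Z,  H_1 = Z ⊕ Z_2,  H_2 = 0.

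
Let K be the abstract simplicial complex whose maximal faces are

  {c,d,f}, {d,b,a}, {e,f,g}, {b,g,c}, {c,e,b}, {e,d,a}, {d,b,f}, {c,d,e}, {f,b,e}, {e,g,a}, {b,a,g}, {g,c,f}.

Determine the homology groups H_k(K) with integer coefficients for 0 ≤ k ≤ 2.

Take the total order a < b < c < d < e < f < g on the vertex set. Then K (dimension 2) consists of the simplices:

  0-simplices (7): a, b, c, d, e, f, g
  1-simplices (18): ab, ad, ae, ag, bc, bd, be, bf, bg, cd, ce, cf, cg, de, df, ef, eg, fg
  2-simplices (12): abd, abg, ade, aeg, bce, bcg, bdf, bef, cde, cdf, cfg, efg

giving chain groups C_0 ≅ Z^7, C_1 ≅ Z^18, C_2 ≅ Z^12.

∂_1: C_1 → C_0 sends each edge [p,q] (with p < q) to q − p. For instance
  ∂ae = e − a.
The 7×18 boundary matrix has rank 6 and Smith normal form diag(1,1,1,1,1,1).

Boundary ∂_2: C_2 → C_1 maps a triangle to the signed sum of its edges. For instance
  ∂abg = bg − ag + ab,
  ∂cdf = df − cf + cd.
This gives a 18×12 integer matrix of rank 12; reducing to Smith normal form yields diagonal entries (1,1,1,1,1,1,1,1,1,1,1,2).

Computing H_k = (kernel of ∂_k) / (image of ∂_{k+1}):

  H_0: rank C_0 − rank ∂_1 = 7 − 6 = 1, and the invariant factors of ∂_1 are all 1, so H_0 = Z.
  H_1: rank ker ∂_1 − rank ∂_2 = (18 − 6) − 12 = 0, and ∂_2 has invariant factor 2 > 1, so H_1 = Z/2.
  H_2: rank ker ∂_2 − rank ∂_3 = (12 − 12) − 0 = 0, and there is no ∂_3, so H_2 = 0.

H_0 ≅ Z,  H_1 ≅ Z/2,  H_2 = 0.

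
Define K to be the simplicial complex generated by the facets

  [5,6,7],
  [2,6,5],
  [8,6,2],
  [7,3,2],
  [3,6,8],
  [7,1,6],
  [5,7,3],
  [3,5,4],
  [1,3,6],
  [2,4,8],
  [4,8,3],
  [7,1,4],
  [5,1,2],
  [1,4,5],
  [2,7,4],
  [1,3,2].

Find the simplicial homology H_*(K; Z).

H_0 = Z,  H_1 = Z^2,  H_2 = Z.

Fix the vertex order 1 < 2 < 3 < 4 < 5 < 6 < 7 < 8 and write every simplex with vertices in increasing order. Then dim K = 2 and the simplices of K are:

  0-simplices (8): [1], [2], [3], [4], [5], [6], [7], [8]
  1-simplices (24): (24 of them)
  2-simplices (16): [1,2,3], [1,2,5], [1,3,6], [1,4,5], [1,4,7], [1,6,7], [2,3,7], [2,4,7], [2,4,8], [2,5,6], [2,6,8], [3,4,5], [3,4,8], [3,5,7], [3,6,8], [5,6,7]

giving chain groups C_0 ≅ Z^8, C_1 ≅ Z^24, C_2 ≅ Z^16.

The boundary map ∂_1: C_1 → C_0 sends each edge [p,q] (with p < q) to q − p.
As a 8×24 matrix over Z this has rank 7, with invariant factors (1,1,1,1,1,1,1).

The boundary map ∂_2: C_2 → C_1 maps a triangle to the signed sum of its edges. For instance
  ∂[2,3,7] = [3,7] − [2,7] + [2,3],
  ∂[1,6,7] = [6,7] − [1,7] + [1,6].
As a 24×16 matrix over Z this has rank 15, with invariant factors (1,1,1,1,1,1,1,1,1,1,1,1,1,1,1).

Now H_k = ker ∂_k / im ∂_{k+1}, so:

  H_0: rank C_0 − rank ∂_1 = 8 − 7 = 1, and the invariant factors of ∂_1 are all 1, so H_0 = Z.
  H_1: rank ker ∂_1 − rank ∂_2 = (24 − 7) − 15 = 2, and the invariant factors of ∂_2 are all 1, so H_1 = Z^2.
  H_2: rank ker ∂_2 − rank ∂_3 = (16 − 15) − 0 = 1, and there is no ∂_3, so H_2 = Z.

(K is a triangulation of the torus T^2.)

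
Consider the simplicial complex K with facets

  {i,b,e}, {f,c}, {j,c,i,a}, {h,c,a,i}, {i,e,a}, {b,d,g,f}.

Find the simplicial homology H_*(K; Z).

Fix the vertex order a < b < c < d < e < f < g < h < i < j and write every simplex with vertices in increasing order. Then dim K = 3 and the simplices of K are:

  0-simplices (10): a, b, c, d, e, f, g, h, i, j
  1-simplices (20): ac, ae, ah, ai, aj, bd, be, bf, bg, bi, cf, ch, ci, cj, df, dg, ei, fg, hi, ij
  2-simplices (13): ach, aci, acj, aei, ahi, aij, bdf, bdg, bei, bfg, chi, cij, dfg
  3-simplices (3): achi, acij, bdfg

giving chain groups C_0 ≅ Z^10, C_1 ≅ Z^20, C_2 ≅ Z^13, C_3 ≅ Z^3.

Boundary ∂_1: C_1 → C_0 maps an edge to its endpoints' difference, ∂[p,q] = q − p. For instance
  ∂ai = i − a.
As a 10×20 matrix over Z this has rank 9, with invariant factors (1,1,1,1,1,1,1,1,1).

Boundary ∂_2: C_2 → C_1 maps a triangle to the signed sum of its edges. For instance
  ∂cij = ij − cj + ci,
  ∂chi = hi − ci + ch.
As a 20×13 matrix over Z this has rank 10, with invariant factors (1,1,1,1,1,1,1,1,1,1).

The boundary map ∂_3: C_3 → C_2 sends each 3-simplex σ to the alternating sum Σ_i (−1)^i (σ with its i-th vertex removed). For instance
  ∂achi = chi − ahi + aci − ach,
  ∂bdfg = dfg − bfg + bdg − bdf.
As a 13×3 matrix over Z this has rank 3, with invariant factors (1,1,1).

Reading off H_k = ker ∂_k / im ∂_{k+1}:

  H_0: rank C_0 − rank ∂_1 = 10 − 9 = 1, and the invariant factors of ∂_1 are all 1, so H_0 = Z.
  H_1: rank ker ∂_1 − rank ∂_2 = (20 − 9) − 10 = 1, and the invariant factors of ∂_2 are all 1, so H_1 = Z.
  H_2: rank ker ∂_2 − rank ∂_3 = (13 − 10) − 3 = 0, and the invariant factors of ∂_3 are all 1, so H_2 = 0.
  H_3: rank ker ∂_3 − rank ∂_4 = (3 − 3) − 0 = 0, and there is no ∂_4, so H_3 = 0.

H_0 = Z,  H_1 = Z,  H_2 = 0,  H_3 = 0.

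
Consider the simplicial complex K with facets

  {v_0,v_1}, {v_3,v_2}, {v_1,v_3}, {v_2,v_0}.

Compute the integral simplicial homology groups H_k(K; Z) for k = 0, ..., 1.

H_0 = Z,  H_1 = Z.

We work with the vertex ordering v_0 < v_1 < v_2 < v_3. The simplices of K, each written with vertices in increasing order, are:

  0-simplices (4): [v_0], [v_1], [v_2], [v_3]
  1-simplices (4): [v_0,v_1], [v_0,v_2], [v_1,v_3], [v_2,v_3]

giving chain groups C_0 ≅ Z^4, C_1 ≅ Z^4.

∂_1: C_1 → C_0 maps an edge to its endpoints' difference, ∂[p,q] = q − p. For instance
  ∂[v_0,v_2] = [v_2] − [v_0].
This gives a 4×4 integer matrix of rank 3; reducing to Smith normal form yields diagonal entries (1,1,1).

Reading off H_k = ker ∂_k / im ∂_{k+1}:

  H_0: rank C_0 − rank ∂_1 = 4 − 3 = 1, and the invariant factors of ∂_1 are all 1, so H_0 = Z.
  H_1: rank ker ∂_1 − rank ∂_2 = (4 − 3) − 0 = 1, and there is no ∂_2, so H_1 = Z.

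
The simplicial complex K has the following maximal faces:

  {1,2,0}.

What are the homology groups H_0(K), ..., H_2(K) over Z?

H_0 = Z,  H_1 = 0,  H_2 = 0.

Order the vertices as 0 < 1 < 2. Listing each simplex with vertices in this order, K has dimension 2 with simplices:

  0-simplices (3): [0], [1], [2]
  1-simplices (3): [0,1], [0,2], [1,2]
  2-simplices (1): [0,1,2]

giving chain groups C_0 ≅ Z^3, C_1 ≅ Z^3, C_2 ≅ Z^1.

The boundary map ∂_1: C_1 → C_0 maps an edge to its endpoints' difference, ∂[p,q] = q − p.
The 3×3 boundary matrix has rank 2 and Smith normal form diag(1,1).

The boundary map ∂_2: C_2 → C_1 sends each 2-simplex [p,q,r] to [q,r] − [p,r] + [p,q]. For instance
  ∂[0,1,2] = [1,2] − [0,2] + [0,1].
The resulting 3×1 matrix has rank 1, and its Smith normal form has invariant factors (1).

From H_k ≅ ker(∂_k) / im(∂_{k+1}) we obtain:

  H_0: rank C_0 − rank ∂_1 = 3 − 2 = 1, and the invariant factors of ∂_1 are all 1, so H_0 = Z.
  H_1: rank ker ∂_1 − rank ∂_2 = (3 − 2) − 1 = 0, and the invariant factors of ∂_2 are all 1, so H_1 = 0.
  H_2: rank ker ∂_2 − rank ∂_3 = (1 − 1) − 0 = 0, and there is no ∂_3, so H_2 = 0.

As a check, the Euler characteristic is 3 − 3 + 1 = 1, which agrees with 1 − 0 + 0 = 1.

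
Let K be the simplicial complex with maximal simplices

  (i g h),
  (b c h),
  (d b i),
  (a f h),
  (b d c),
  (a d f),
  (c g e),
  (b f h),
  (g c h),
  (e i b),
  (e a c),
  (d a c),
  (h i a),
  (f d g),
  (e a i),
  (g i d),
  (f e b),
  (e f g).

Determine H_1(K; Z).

K has 9 vertices, 27 edges, 18 triangles.
rank ∂_1 = 8, rank ∂_2 = 17 ⇒ b_1 = 27 − 8 − 17 = 2; all invariant factors of ∂_2 are 1 so no torsion. So H_1 = Z^2.

H_1 = Z^2.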